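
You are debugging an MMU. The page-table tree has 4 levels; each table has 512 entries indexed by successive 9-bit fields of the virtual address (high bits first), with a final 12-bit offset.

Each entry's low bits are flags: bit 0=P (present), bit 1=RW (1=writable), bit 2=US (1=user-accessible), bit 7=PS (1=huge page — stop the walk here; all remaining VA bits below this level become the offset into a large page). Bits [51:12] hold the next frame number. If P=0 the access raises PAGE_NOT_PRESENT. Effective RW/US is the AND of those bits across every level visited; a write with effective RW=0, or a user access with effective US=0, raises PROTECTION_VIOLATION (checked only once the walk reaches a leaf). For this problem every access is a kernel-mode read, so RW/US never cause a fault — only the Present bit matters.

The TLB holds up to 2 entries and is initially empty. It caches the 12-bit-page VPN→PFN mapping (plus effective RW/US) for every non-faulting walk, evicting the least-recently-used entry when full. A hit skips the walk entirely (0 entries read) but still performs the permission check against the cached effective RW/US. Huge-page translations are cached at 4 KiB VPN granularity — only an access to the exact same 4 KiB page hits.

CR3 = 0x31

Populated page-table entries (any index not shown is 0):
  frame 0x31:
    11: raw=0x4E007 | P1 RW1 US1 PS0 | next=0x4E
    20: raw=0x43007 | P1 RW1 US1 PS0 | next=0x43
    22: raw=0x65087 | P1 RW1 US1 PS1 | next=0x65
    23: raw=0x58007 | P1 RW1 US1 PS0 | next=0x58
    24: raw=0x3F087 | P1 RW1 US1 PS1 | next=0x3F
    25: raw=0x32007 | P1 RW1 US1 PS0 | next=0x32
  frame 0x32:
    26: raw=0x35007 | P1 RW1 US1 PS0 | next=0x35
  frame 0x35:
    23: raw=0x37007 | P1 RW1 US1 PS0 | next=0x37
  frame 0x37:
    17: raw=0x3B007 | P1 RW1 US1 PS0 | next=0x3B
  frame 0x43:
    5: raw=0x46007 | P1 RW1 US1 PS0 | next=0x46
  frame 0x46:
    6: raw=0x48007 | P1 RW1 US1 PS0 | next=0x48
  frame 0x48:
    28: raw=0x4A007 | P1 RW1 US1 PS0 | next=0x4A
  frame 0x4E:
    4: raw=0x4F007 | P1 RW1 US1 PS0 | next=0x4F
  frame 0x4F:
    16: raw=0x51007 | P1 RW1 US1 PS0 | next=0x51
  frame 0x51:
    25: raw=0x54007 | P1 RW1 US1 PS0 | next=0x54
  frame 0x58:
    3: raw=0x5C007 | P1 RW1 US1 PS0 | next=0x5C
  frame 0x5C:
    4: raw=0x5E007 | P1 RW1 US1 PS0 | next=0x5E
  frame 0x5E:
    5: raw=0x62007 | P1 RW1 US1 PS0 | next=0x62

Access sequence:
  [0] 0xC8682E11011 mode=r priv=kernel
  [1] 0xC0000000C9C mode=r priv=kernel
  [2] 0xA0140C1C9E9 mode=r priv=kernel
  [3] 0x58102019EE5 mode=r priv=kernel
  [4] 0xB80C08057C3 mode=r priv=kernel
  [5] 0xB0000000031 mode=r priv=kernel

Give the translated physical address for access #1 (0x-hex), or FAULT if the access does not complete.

Per-access translation:
#0 VA=0xC8682E11011 (r,kernel):
  [0] read 0x31 idx=25: raw=0x32007 flags P=1 W=1 U=1 S=0
  [1] read 0x32 idx=26: raw=0x35007 flags P=1 W=1 U=1 S=0
  [2] read 0x35 idx=23: raw=0x37007 flags P=1 W=1 U=1 S=0
  [3] read 0x37 idx=17: raw=0x3B007 flags P=1 W=1 U=1 S=0
  → PA=0x3B011  (4 entries read)
#1 VA=0xC0000000C9C (r,kernel):
  [0] read 0x31 idx=24: raw=0x3F087 flags P=1 W=1 U=1 S=1
  → PA=0x3FC9C (huge @L0)  (1 entries read)
#2 VA=0xA0140C1C9E9 (r,kernel):
  [0] read 0x31 idx=20: raw=0x43007 flags P=1 W=1 U=1 S=0
  [1] read 0x43 idx=5: raw=0x46007 flags P=1 W=1 U=1 S=0
  [2] read 0x46 idx=6: raw=0x48007 flags P=1 W=1 U=1 S=0
  [3] read 0x48 idx=28: raw=0x4A007 flags P=1 W=1 U=1 S=0
  → PA=0x4A9E9  (4 entries read)
#3 VA=0x58102019EE5 (r,kernel):
  [0] read 0x31 idx=11: raw=0x4E007 flags P=1 W=1 U=1 S=0
  [1] read 0x4E idx=4: raw=0x4F007 flags P=1 W=1 U=1 S=0
  [2] read 0x4F idx=16: raw=0x51007 flags P=1 W=1 U=1 S=0
  [3] read 0x51 idx=25: raw=0x54007 flags P=1 W=1 U=1 S=0
  → PA=0x54EE5  (4 entries read)
#4 VA=0xB80C08057C3 (r,kernel):
  [0] read 0x31 idx=23: raw=0x58007 flags P=1 W=1 U=1 S=0
  [1] read 0x58 idx=3: raw=0x5C007 flags P=1 W=1 U=1 S=0
  [2] read 0x5C idx=4: raw=0x5E007 flags P=1 W=1 U=1 S=0
  [3] read 0x5E idx=5: raw=0x62007 flags P=1 W=1 U=1 S=0
  → PA=0x627C3  (4 entries read)
#5 VA=0xB0000000031 (r,kernel):
  [0] read 0x31 idx=22: raw=0x65087 flags P=1 W=1 U=1 S=1
  → PA=0x65031 (huge @L0)  (1 entries read)

Access #1 PA: 0x3FC9C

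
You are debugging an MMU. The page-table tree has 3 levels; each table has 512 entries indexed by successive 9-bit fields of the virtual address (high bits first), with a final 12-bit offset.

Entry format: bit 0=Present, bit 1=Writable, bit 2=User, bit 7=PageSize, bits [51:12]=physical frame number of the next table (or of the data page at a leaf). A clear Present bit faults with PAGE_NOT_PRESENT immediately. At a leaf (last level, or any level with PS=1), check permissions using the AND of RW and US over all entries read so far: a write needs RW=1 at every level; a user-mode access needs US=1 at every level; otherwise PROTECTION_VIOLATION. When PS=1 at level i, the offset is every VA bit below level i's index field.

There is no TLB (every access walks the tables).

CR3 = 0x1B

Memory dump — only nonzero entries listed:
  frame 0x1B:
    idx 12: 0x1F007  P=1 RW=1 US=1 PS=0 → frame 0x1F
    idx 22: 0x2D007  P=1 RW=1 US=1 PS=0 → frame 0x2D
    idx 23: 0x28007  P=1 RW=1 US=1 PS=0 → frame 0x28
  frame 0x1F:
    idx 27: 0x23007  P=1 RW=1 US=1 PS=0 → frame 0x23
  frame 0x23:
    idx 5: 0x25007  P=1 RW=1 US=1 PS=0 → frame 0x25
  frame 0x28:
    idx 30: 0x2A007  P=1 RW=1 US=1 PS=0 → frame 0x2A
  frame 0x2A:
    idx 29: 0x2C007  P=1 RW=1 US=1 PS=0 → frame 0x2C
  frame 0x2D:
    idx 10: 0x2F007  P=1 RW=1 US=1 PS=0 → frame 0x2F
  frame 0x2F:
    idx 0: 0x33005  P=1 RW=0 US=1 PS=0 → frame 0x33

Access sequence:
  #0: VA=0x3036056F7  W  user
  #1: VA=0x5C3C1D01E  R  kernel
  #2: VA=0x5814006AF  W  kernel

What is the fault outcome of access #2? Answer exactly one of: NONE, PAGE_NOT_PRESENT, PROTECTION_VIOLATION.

Per-access translation:
#0 VA=0x3036056F7 (w,user):
  L0: frame=0x1B idx=12 entry=0x1F007 [P=1 RW=1 US=1 PS=0]
  L1: frame=0x1F idx=27 entry=0x23007 [P=1 RW=1 US=1 PS=0]
  L2: frame=0x23 idx=5 entry=0x25007 [P=1 RW=1 US=1 PS=0]
  → PA=0x256F7  (3 entries read)
#1 VA=0x5C3C1D01E (r,kernel):
  L0: frame=0x1B idx=23 entry=0x28007 [P=1 RW=1 US=1 PS=0]
  L1: frame=0x28 idx=30 entry=0x2A007 [P=1 RW=1 US=1 PS=0]
  L2: frame=0x2A idx=29 entry=0x2C007 [P=1 RW=1 US=1 PS=0]
  → PA=0x2C01E  (3 entries read)
#2 VA=0x5814006AF (w,kernel):
  L0: frame=0x1B idx=22 entry=0x2D007 [P=1 RW=1 US=1 PS=0]
  L1: frame=0x2D idx=10 entry=0x2F007 [P=1 RW=1 US=1 PS=0]
  L2: frame=0x2F idx=0 entry=0x33005 [P=1 RW=0 US=1 PS=0]
  → PROTECTION_VIOLATION  (3 entries read)

Access #2 fault: PROTECTION_VIOLATION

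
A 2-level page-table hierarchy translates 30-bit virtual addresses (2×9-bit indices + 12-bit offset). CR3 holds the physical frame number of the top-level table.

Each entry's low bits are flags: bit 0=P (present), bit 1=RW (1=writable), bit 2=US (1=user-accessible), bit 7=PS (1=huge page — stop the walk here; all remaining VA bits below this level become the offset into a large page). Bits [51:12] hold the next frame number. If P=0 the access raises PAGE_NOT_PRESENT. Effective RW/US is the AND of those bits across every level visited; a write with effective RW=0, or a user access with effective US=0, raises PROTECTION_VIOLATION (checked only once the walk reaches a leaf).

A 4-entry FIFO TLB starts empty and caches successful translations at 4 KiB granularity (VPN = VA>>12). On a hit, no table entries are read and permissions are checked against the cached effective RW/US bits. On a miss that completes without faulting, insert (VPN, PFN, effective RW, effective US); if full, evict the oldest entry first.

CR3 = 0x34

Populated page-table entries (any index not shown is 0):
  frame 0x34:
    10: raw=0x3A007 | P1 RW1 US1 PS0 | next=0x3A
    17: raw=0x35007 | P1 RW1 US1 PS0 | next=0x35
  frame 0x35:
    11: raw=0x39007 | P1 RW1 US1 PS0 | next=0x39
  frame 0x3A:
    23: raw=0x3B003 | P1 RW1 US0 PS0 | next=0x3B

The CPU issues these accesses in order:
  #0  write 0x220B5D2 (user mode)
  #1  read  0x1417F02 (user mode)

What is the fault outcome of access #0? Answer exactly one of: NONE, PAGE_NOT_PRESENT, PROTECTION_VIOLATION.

Per-access translation:
#0 VA=0x220B5D2 (w,user):
  L0: frame=0x34 idx=17 entry=0x35007 [P=1 RW=1 US=1 PS=0]
  L1: frame=0x35 idx=11 entry=0x39007 [P=1 RW=1 US=1 PS=0]
  ✓ 0x395D2  — 2 lookups
#1 VA=0x1417F02 (r,user):
  L0: frame=0x34 idx=10 entry=0x3A007 [P=1 RW=1 US=1 PS=0]
  L1: frame=0x3A idx=23 entry=0x3B003 [P=1 RW=1 US=0 PS=0]
  ⇒ fault: PROTECTION_VIOLATION  — 2 lookups

Access #0 fault: NONE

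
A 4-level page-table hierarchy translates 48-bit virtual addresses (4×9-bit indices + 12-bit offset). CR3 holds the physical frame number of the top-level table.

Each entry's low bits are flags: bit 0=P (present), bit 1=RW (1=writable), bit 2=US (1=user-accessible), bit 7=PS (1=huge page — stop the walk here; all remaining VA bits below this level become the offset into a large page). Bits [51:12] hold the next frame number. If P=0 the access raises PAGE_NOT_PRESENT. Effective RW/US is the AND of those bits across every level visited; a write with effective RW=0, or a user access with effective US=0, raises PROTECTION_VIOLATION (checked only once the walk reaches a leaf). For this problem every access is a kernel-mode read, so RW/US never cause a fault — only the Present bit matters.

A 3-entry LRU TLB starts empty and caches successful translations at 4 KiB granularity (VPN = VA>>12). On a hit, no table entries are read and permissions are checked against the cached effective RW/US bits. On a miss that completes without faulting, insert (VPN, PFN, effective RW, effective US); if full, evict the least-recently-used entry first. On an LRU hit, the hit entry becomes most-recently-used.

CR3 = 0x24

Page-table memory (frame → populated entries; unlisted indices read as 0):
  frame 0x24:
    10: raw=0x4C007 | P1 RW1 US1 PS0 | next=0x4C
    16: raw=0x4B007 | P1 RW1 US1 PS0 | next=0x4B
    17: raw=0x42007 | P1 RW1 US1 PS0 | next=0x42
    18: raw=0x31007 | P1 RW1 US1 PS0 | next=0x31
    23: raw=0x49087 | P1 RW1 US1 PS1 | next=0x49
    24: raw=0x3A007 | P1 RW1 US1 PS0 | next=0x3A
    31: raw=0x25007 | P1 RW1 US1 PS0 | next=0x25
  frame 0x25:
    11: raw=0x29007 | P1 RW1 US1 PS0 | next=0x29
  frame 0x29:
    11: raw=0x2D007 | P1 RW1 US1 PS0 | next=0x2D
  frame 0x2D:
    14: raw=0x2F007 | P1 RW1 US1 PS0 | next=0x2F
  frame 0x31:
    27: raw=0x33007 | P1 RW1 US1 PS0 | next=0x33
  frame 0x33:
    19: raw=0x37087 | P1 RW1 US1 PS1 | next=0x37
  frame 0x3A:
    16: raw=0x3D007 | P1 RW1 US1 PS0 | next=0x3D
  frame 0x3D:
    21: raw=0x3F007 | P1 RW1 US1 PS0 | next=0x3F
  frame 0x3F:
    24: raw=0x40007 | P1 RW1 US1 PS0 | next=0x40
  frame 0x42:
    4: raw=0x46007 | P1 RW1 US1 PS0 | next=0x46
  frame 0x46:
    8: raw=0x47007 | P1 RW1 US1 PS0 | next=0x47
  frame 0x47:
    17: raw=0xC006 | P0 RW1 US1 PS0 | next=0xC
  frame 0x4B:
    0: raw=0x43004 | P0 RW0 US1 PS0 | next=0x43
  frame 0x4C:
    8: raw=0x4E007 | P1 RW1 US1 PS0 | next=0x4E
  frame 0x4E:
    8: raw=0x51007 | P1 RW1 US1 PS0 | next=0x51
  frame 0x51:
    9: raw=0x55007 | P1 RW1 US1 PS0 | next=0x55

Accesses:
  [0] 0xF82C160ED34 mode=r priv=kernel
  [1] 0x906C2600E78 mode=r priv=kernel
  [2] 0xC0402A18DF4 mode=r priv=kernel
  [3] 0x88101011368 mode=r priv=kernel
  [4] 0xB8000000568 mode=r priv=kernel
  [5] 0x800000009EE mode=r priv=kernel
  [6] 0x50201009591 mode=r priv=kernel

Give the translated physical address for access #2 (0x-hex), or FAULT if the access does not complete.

Walk each access:
#0 VA=0xF82C160ED34 (r,kernel):
  lvl0: tbl 0x24, slot 31 ⇒ 0x25007 (P1/RW1/US1/PS0)
  lvl1: tbl 0x25, slot 11 ⇒ 0x29007 (P1/RW1/US1/PS0)
  lvl2: tbl 0x29, slot 11 ⇒ 0x2D007 (P1/RW1/US1/PS0)
  lvl3: tbl 0x2D, slot 14 ⇒ 0x2F007 (P1/RW1/US1/PS0)
  ✓ 0x2FD34  — 4 lookups
#1 VA=0x906C2600E78 (r,kernel):
  lvl0: tbl 0x24, slot 18 ⇒ 0x31007 (P1/RW1/US1/PS0)
  lvl1: tbl 0x31, slot 27 ⇒ 0x33007 (P1/RW1/US1/PS0)
  lvl2: tbl 0x33, slot 19 ⇒ 0x37087 (P1/RW1/US1/PS1)
  ✓ 0x37E78 (huge @L2)  — 3 lookups
#2 VA=0xC0402A18DF4 (r,kernel):
  lvl0: tbl 0x24, slot 24 ⇒ 0x3A007 (P1/RW1/US1/PS0)
  lvl1: tbl 0x3A, slot 16 ⇒ 0x3D007 (P1/RW1/US1/PS0)
  lvl2: tbl 0x3D, slot 21 ⇒ 0x3F007 (P1/RW1/US1/PS0)
  lvl3: tbl 0x3F, slot 24 ⇒ 0x40007 (P1/RW1/US1/PS0)
  ✓ 0x40DF4  — 4 lookups
#3 VA=0x88101011368 (r,kernel):
  lvl0: tbl 0x24, slot 17 ⇒ 0x42007 (P1/RW1/US1/PS0)
  lvl1: tbl 0x42, slot 4 ⇒ 0x46007 (P1/RW1/US1/PS0)
  lvl2: tbl 0x46, slot 8 ⇒ 0x47007 (P1/RW1/US1/PS0)
  lvl3: tbl 0x47, slot 17 ⇒ 0xC006 (P0/RW1/US1/PS0)
  ⇒ fault: PAGE_NOT_PRESENT  — 4 lookups
#4 VA=0xB8000000568 (r,kernel):
  lvl0: tbl 0x24, slot 23 ⇒ 0x49087 (P1/RW1/US1/PS1)
  ✓ 0x49568 (huge @L0)  — 1 lookups
#5 VA=0x800000009EE (r,kernel):
  lvl0: tbl 0x24, slot 16 ⇒ 0x4B007 (P1/RW1/US1/PS0)
  lvl1: tbl 0x4B, slot 0 ⇒ 0x43004 (P0/RW0/US1/PS0)
  ⇒ fault: PAGE_NOT_PRESENT  — 2 lookups
#6 VA=0x50201009591 (r,kernel):
  lvl0: tbl 0x24, slot 10 ⇒ 0x4C007 (P1/RW1/US1/PS0)
  lvl1: tbl 0x4C, slot 8 ⇒ 0x4E007 (P1/RW1/US1/PS0)
  lvl2: tbl 0x4E, slot 8 ⇒ 0x51007 (P1/RW1/US1/PS0)
  lvl3: tbl 0x51, slot 9 ⇒ 0x55007 (P1/RW1/US1/PS0)
  ✓ 0x55591  — 4 lookups

Access #2 PA: 0x40DF4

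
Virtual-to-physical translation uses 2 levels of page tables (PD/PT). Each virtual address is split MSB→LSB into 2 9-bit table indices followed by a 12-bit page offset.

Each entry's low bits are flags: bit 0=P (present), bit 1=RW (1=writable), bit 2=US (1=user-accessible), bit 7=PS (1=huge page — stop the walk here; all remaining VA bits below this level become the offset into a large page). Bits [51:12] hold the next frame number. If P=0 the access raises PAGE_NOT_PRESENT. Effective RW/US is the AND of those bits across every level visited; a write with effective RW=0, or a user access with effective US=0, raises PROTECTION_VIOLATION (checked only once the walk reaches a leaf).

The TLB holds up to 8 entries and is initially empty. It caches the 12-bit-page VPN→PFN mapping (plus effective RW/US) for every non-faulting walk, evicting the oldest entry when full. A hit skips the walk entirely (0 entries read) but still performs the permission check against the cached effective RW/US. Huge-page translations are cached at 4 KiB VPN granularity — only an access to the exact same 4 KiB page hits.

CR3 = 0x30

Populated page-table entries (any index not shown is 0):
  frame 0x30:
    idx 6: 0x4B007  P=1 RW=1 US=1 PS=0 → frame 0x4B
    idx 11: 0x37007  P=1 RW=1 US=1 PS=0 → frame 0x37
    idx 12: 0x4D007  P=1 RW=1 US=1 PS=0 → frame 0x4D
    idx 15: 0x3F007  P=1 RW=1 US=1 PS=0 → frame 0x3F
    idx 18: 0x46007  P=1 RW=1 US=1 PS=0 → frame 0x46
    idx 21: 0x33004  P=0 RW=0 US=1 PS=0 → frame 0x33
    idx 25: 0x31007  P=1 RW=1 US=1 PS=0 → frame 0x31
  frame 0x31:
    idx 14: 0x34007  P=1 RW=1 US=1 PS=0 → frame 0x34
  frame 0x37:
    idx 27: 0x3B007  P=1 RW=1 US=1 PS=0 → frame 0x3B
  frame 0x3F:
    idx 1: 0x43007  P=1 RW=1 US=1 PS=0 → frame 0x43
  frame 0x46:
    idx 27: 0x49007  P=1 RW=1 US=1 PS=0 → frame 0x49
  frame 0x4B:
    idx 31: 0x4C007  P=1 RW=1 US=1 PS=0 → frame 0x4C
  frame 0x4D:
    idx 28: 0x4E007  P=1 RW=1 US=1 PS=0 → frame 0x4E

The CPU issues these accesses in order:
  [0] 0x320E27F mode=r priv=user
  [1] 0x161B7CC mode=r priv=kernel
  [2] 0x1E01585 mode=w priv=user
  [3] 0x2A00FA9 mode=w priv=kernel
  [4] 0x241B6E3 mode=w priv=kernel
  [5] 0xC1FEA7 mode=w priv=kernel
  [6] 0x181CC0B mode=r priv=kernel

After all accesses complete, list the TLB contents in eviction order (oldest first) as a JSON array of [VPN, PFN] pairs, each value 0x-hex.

Per-access translation:
#0 VA=0x320E27F (r,user):
  lvl0: tbl 0x30, slot 25 ⇒ 0x31007 (P1/RW1/US1/PS0)
  lvl1: tbl 0x31, slot 14 ⇒ 0x34007 (P1/RW1/US1/PS0)
  ⇒ phys 0x3427F  [2 reads]
#1 VA=0x161B7CC (r,kernel):
  lvl0: tbl 0x30, slot 11 ⇒ 0x37007 (P1/RW1/US1/PS0)
  lvl1: tbl 0x37, slot 27 ⇒ 0x3B007 (P1/RW1/US1/PS0)
  ⇒ phys 0x3B7CC  [2 reads]
#2 VA=0x1E01585 (w,user):
  lvl0: tbl 0x30, slot 15 ⇒ 0x3F007 (P1/RW1/US1/PS0)
  lvl1: tbl 0x3F, slot 1 ⇒ 0x43007 (P1/RW1/US1/PS0)
  ⇒ phys 0x43585  [2 reads]
#3 VA=0x2A00FA9 (w,kernel):
  lvl0: tbl 0x30, slot 21 ⇒ 0x33004 (P0/RW0/US1/PS0)
  ⇒ fault: PAGE_NOT_PRESENT  — 1 lookups
#4 VA=0x241B6E3 (w,kernel):
  lvl0: tbl 0x30, slot 18 ⇒ 0x46007 (P1/RW1/US1/PS0)
  lvl1: tbl 0x46, slot 27 ⇒ 0x49007 (P1/RW1/US1/PS0)
  ⇒ phys 0x496E3  [2 reads]
#5 VA=0xC1FEA7 (w,kernel):
  lvl0: tbl 0x30, slot 6 ⇒ 0x4B007 (P1/RW1/US1/PS0)
  lvl1: tbl 0x4B, slot 31 ⇒ 0x4C007 (P1/RW1/US1/PS0)
  ⇒ phys 0x4CEA7  [2 reads]
#6 VA=0x181CC0B (r,kernel):
  lvl0: tbl 0x30, slot 12 ⇒ 0x4D007 (P1/RW1/US1/PS0)
  lvl1: tbl 0x4D, slot 28 ⇒ 0x4E007 (P1/RW1/US1/PS0)
  ⇒ phys 0x4EC0B  [2 reads]

TLB: [["0x320E", "0x34"], ["0x161B", "0x3B"], ["0x1E01", "0x43"], ["0x241B", "0x49"], ["0xC1F", "0x4C"], ["0x181C", "0x4E"]]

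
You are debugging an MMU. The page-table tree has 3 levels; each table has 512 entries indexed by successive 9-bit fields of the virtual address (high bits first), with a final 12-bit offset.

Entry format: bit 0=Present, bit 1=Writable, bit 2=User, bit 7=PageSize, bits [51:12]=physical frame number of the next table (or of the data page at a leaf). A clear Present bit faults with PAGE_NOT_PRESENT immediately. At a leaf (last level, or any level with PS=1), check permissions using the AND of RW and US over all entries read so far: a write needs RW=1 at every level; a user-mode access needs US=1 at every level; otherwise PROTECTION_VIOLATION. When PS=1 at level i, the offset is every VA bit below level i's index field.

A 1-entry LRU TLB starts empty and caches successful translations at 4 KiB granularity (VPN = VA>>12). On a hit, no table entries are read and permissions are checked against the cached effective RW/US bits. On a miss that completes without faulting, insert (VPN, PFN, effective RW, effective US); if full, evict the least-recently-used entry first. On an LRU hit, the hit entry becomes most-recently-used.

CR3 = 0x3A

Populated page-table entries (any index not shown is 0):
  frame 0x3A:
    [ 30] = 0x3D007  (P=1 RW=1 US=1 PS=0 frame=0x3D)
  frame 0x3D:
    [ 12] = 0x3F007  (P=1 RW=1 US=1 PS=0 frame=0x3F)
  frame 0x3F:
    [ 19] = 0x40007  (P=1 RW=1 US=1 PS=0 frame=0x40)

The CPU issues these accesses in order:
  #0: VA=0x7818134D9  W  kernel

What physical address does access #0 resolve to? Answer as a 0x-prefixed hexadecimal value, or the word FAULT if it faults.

Per-access translation:
#0 VA=0x7818134D9 (w,kernel):
  L0: frame=0x3A idx=30 entry=0x3D007 [P=1 RW=1 US=1 PS=0]
  L1: frame=0x3D idx=12 entry=0x3F007 [P=1 RW=1 US=1 PS=0]
  L2: frame=0x3F idx=19 entry=0x40007 [P=1 RW=1 US=1 PS=0]
  → PA=0x404D9  (3 entries read)

Access #0 PA: 0x404D9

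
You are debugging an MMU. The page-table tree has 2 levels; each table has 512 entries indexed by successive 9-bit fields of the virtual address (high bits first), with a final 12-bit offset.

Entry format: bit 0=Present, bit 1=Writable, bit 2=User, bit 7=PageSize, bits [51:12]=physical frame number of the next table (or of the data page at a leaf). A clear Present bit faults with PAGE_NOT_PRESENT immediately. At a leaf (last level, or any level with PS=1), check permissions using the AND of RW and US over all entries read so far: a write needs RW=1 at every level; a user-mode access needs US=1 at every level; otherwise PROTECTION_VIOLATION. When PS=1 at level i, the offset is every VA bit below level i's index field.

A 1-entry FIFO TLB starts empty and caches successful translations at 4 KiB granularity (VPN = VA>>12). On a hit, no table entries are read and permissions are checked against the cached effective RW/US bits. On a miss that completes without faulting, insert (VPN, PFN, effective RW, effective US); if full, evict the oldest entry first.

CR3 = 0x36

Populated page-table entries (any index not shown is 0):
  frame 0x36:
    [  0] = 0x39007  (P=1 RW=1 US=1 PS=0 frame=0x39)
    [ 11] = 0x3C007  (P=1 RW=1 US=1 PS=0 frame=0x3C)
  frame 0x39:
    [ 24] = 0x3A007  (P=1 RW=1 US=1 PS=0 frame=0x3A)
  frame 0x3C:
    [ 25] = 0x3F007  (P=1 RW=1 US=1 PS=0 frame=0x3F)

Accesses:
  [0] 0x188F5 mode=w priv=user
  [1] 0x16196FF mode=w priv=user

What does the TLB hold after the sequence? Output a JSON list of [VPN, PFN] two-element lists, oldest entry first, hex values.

Walk each access:
#0 VA=0x188F5 (w,user):
  [0] read 0x36 idx=0: raw=0x39007 flags P=1 W=1 U=1 S=0
  [1] read 0x39 idx=24: raw=0x3A007 flags P=1 W=1 U=1 S=0
  ⇒ phys 0x3A8F5  [2 reads]
#1 VA=0x16196FF (w,user):
  [0] read 0x36 idx=11: raw=0x3C007 flags P=1 W=1 U=1 S=0
  [1] read 0x3C idx=25: raw=0x3F007 flags P=1 W=1 U=1 S=0
  ⇒ phys 0x3F6FF  [2 reads]

TLB: [["0x1619", "0x3F"]]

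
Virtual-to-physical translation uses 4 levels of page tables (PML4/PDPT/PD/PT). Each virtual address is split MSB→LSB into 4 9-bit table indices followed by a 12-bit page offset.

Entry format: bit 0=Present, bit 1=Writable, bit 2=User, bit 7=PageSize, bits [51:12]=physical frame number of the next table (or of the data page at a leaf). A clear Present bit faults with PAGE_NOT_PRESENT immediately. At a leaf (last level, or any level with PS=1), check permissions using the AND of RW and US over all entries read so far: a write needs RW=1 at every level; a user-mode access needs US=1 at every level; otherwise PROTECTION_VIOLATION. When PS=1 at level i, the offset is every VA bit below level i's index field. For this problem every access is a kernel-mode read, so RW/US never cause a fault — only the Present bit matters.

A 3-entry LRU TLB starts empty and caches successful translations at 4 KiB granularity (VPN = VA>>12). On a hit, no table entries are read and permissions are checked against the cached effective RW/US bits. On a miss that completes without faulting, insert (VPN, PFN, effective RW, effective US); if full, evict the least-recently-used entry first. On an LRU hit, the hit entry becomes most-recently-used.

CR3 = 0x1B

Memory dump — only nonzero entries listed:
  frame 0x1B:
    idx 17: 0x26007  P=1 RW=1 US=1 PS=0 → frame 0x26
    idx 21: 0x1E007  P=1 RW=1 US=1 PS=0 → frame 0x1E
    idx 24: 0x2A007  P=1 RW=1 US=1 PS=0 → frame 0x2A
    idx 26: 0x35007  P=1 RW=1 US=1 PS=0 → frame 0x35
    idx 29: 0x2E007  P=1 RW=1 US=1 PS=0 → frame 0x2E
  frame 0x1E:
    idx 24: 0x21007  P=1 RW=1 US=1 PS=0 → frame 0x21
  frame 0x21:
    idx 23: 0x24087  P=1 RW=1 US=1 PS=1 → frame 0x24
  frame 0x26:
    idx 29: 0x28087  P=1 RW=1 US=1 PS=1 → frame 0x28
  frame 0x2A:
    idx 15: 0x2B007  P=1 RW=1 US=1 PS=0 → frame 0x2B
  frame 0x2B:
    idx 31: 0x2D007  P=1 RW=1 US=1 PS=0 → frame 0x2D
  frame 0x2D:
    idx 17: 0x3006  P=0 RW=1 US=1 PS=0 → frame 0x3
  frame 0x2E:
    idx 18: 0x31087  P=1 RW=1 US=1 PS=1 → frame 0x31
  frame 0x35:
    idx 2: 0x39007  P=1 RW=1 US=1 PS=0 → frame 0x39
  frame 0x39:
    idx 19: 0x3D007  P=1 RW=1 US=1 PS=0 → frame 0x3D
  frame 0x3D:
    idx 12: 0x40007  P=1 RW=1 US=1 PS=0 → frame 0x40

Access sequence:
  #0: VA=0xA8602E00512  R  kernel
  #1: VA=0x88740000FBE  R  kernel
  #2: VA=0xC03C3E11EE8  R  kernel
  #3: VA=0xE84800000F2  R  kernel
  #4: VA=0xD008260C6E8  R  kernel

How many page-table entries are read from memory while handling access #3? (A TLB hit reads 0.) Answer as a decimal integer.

Walk each access:
#0 VA=0xA8602E00512 (r,kernel):
  L0 @0x1B[21] → 0x1E007  P=1,RW=1,US=1,PS=0
  L1 @0x1E[24] → 0x21007  P=1,RW=1,US=1,PS=0
  L2 @0x21[23] → 0x24087  P=1,RW=1,US=1,PS=1
  ⇒ phys 0x24512 (huge @L2)  [3 reads]
#1 VA=0x88740000FBE (r,kernel):
  L0 @0x1B[17] → 0x26007  P=1,RW=1,US=1,PS=0
  L1 @0x26[29] → 0x28087  P=1,RW=1,US=1,PS=1
  ⇒ phys 0x28FBE (huge @L1)  [2 reads]
#2 VA=0xC03C3E11EE8 (r,kernel):
  L0 @0x1B[24] → 0x2A007  P=1,RW=1,US=1,PS=0
  L1 @0x2A[15] → 0x2B007  P=1,RW=1,US=1,PS=0
  L2 @0x2B[31] → 0x2D007  P=1,RW=1,US=1,PS=0
  L3 @0x2D[17] → 0x3006  P=0,RW=1,US=1,PS=0
  ⇒ fault: PAGE_NOT_PRESENT  — 4 lookups
#3 VA=0xE84800000F2 (r,kernel):
  L0 @0x1B[29] → 0x2E007  P=1,RW=1,US=1,PS=0
  L1 @0x2E[18] → 0x31087  P=1,RW=1,US=1,PS=1
  ⇒ phys 0x310F2 (huge @L1)  [2 reads]
#4 VA=0xD008260C6E8 (r,kernel):
  L0 @0x1B[26] → 0x35007  P=1,RW=1,US=1,PS=0
  L1 @0x35[2] → 0x39007  P=1,RW=1,US=1,PS=0
  L2 @0x39[19] → 0x3D007  P=1,RW=1,US=1,PS=0
  L3 @0x3D[12] → 0x40007  P=1,RW=1,US=1,PS=0
  ⇒ phys 0x406E8  [4 reads]

Entries read for #3: 2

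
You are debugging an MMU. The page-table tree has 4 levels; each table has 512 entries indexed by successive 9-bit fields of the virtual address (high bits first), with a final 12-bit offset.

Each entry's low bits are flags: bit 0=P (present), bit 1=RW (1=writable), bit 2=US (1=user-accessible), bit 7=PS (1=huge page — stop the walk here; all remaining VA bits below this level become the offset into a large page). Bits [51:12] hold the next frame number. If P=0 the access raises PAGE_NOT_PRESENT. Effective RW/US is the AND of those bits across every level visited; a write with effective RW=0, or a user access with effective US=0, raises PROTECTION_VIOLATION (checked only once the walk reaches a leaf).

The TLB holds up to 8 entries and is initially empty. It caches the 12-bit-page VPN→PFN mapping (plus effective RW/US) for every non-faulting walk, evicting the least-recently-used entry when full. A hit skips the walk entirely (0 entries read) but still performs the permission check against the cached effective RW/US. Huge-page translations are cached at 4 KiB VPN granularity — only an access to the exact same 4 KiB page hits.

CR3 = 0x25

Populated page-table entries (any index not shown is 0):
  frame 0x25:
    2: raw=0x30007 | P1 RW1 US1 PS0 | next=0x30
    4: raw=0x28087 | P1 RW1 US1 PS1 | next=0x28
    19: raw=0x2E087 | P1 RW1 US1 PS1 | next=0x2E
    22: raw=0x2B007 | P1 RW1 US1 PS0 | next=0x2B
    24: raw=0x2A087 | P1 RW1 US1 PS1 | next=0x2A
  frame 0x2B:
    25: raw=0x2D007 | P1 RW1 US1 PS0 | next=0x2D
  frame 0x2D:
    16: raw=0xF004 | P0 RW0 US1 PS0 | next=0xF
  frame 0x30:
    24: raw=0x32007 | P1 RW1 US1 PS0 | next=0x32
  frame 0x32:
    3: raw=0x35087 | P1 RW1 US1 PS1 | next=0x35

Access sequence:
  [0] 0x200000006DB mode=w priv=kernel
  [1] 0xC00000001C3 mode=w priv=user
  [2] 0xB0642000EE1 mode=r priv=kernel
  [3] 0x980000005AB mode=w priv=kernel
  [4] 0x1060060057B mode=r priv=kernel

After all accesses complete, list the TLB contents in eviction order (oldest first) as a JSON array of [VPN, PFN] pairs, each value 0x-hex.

Walk each access:
#0 VA=0x200000006DB (w,kernel):
  [0] read 0x25 idx=4: raw=0x28087 flags P=1 W=1 U=1 S=1
  ✓ 0x286DB (huge @L0)  — 1 lookups
#1 VA=0xC00000001C3 (w,user):
  [0] read 0x25 idx=24: raw=0x2A087 flags P=1 W=1 U=1 S=1
  ✓ 0x2A1C3 (huge @L0)  — 1 lookups
#2 VA=0xB0642000EE1 (r,kernel):
  [0] read 0x25 idx=22: raw=0x2B007 flags P=1 W=1 U=1 S=0
  [1] read 0x2B idx=25: raw=0x2D007 flags P=1 W=1 U=1 S=0
  [2] read 0x2D idx=16: raw=0xF004 flags P=0 W=0 U=1 S=0
  → PAGE_NOT_PRESENT  (3 entries read)
#3 VA=0x980000005AB (w,kernel):
  [0] read 0x25 idx=19: raw=0x2E087 flags P=1 W=1 U=1 S=1
  ✓ 0x2E5AB (huge @L0)  — 1 lookups
#4 VA=0x1060060057B (r,kernel):
  [0] read 0x25 idx=2: raw=0x30007 flags P=1 W=1 U=1 S=0
  [1] read 0x30 idx=24: raw=0x32007 flags P=1 W=1 U=1 S=0
  [2] read 0x32 idx=3: raw=0x35087 flags P=1 W=1 U=1 S=1
  ✓ 0x3557B (huge @L2)  — 3 lookups

TLB: [["0x20000000", "0x28"], ["0xC0000000", "0x2A"], ["0x98000000", "0x2E"], ["0x10600600", "0x35"]]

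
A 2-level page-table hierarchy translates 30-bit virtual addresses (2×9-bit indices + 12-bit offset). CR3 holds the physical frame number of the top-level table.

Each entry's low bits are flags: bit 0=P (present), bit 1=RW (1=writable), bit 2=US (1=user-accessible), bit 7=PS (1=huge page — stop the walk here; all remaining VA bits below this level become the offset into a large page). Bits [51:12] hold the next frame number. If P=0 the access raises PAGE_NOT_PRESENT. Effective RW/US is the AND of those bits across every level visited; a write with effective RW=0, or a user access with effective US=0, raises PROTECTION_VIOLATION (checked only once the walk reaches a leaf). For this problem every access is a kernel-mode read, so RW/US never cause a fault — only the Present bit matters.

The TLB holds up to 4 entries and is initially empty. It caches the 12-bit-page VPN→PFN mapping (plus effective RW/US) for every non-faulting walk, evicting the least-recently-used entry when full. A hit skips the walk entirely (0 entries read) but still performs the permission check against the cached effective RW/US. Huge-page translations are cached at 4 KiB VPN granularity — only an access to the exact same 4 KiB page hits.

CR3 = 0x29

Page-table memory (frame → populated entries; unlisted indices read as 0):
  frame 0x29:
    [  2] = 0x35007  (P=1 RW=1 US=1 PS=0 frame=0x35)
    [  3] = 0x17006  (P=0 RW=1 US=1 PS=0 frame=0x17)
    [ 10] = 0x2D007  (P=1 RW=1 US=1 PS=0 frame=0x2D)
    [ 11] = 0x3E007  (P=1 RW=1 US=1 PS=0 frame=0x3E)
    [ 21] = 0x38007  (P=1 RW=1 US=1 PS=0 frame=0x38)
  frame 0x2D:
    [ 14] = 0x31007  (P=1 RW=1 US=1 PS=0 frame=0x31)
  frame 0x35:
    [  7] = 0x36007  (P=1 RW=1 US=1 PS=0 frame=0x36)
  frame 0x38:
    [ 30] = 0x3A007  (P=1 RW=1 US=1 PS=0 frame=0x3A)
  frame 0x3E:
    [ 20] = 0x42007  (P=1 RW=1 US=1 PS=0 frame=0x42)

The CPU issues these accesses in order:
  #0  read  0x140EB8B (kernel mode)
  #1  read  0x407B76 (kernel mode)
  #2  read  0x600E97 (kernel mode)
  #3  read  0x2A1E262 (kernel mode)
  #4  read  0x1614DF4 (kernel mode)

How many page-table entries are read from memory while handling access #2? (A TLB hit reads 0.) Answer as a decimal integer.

Per-access translation:
#0 VA=0x140EB8B (r,kernel):
  L0 @0x29[10] → 0x2D007  P=1,RW=1,US=1,PS=0
  L1 @0x2D[14] → 0x31007  P=1,RW=1,US=1,PS=0
  → PA=0x31B8B  (2 entries read)
#1 VA=0x407B76 (r,kernel):
  L0 @0x29[2] → 0x35007  P=1,RW=1,US=1,PS=0
  L1 @0x35[7] → 0x36007  P=1,RW=1,US=1,PS=0
  → PA=0x36B76  (2 entries read)
#2 VA=0x600E97 (r,kernel):
  L0 @0x29[3] → 0x17006  P=0,RW=1,US=1,PS=0
  → PAGE_NOT_PRESENT  (1 entries read)
#3 VA=0x2A1E262 (r,kernel):
  L0 @0x29[21] → 0x38007  P=1,RW=1,US=1,PS=0
  L1 @0x38[30] → 0x3A007  P=1,RW=1,US=1,PS=0
  → PA=0x3A262  (2 entries read)
#4 VA=0x1614DF4 (r,kernel):
  L0 @0x29[11] → 0x3E007  P=1,RW=1,US=1,PS=0
  L1 @0x3E[20] → 0x42007  P=1,RW=1,US=1,PS=0
  → PA=0x42DF4  (2 entries read)

Entries read for #2: 1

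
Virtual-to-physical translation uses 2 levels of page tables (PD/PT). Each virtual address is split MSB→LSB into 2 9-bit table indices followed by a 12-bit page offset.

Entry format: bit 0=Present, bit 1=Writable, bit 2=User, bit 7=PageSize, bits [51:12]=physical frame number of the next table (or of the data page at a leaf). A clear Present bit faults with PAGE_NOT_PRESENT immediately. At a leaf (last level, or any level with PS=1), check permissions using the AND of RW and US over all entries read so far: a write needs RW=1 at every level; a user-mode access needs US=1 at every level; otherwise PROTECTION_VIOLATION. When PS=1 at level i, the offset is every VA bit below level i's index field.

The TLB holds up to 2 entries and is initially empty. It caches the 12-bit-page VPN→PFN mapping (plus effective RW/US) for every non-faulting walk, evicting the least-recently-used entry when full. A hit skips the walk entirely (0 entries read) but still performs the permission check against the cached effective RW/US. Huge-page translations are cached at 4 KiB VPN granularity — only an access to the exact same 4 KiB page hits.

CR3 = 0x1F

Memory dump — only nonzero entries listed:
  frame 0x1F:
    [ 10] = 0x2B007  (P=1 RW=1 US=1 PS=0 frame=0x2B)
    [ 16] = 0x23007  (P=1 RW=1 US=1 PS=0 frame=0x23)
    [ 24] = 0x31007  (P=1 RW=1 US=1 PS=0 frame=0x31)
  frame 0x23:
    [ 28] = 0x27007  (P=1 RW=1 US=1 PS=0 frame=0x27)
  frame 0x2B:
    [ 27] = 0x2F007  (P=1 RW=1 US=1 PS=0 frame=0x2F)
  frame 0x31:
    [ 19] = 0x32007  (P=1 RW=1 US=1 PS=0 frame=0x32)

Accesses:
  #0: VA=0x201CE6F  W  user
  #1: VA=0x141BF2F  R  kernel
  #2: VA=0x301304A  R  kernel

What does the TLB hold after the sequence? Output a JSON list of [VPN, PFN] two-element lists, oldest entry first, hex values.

Trace:
#0 VA=0x201CE6F (w,user):
  L0 @0x1F[16] → 0x23007  P=1,RW=1,US=1,PS=0
  L1 @0x23[28] → 0x27007  P=1,RW=1,US=1,PS=0
  → PA=0x27E6F  (2 entries read)
#1 VA=0x141BF2F (r,kernel):
  L0 @0x1F[10] → 0x2B007  P=1,RW=1,US=1,PS=0
  L1 @0x2B[27] → 0x2F007  P=1,RW=1,US=1,PS=0
  → PA=0x2FF2F  (2 entries read)
#2 VA=0x301304A (r,kernel):
  L0 @0x1F[24] → 0x31007  P=1,RW=1,US=1,PS=0
  L1 @0x31[19] → 0x32007  P=1,RW=1,US=1,PS=0
  → PA=0x3204A  (2 entries read)

TLB: [["0x141B", "0x2F"], ["0x3013", "0x32"]]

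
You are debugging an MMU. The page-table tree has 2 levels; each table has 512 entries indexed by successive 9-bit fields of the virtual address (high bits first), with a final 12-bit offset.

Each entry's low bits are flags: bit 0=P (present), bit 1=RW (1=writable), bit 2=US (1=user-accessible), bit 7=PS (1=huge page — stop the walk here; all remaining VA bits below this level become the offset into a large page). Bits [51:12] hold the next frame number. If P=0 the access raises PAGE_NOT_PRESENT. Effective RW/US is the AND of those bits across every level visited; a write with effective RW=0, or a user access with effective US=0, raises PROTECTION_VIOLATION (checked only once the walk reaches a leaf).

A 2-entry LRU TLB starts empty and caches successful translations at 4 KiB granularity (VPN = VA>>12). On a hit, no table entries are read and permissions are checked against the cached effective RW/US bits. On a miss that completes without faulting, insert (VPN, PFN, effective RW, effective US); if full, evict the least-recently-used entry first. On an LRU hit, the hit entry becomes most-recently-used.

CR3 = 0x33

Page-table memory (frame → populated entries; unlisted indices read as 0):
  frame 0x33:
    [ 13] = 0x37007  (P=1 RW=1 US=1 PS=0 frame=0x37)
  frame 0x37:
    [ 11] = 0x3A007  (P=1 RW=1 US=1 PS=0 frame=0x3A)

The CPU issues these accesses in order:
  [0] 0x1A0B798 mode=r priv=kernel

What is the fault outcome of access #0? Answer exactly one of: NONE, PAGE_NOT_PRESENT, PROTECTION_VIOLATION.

Per-access translation:
#0 VA=0x1A0B798 (r,kernel):
  L0 @0x33[13] → 0x37007  P=1,RW=1,US=1,PS=0
  L1 @0x37[11] → 0x3A007  P=1,RW=1,US=1,PS=0
  ✓ 0x3A798  — 2 lookups

Access #0 fault: NONE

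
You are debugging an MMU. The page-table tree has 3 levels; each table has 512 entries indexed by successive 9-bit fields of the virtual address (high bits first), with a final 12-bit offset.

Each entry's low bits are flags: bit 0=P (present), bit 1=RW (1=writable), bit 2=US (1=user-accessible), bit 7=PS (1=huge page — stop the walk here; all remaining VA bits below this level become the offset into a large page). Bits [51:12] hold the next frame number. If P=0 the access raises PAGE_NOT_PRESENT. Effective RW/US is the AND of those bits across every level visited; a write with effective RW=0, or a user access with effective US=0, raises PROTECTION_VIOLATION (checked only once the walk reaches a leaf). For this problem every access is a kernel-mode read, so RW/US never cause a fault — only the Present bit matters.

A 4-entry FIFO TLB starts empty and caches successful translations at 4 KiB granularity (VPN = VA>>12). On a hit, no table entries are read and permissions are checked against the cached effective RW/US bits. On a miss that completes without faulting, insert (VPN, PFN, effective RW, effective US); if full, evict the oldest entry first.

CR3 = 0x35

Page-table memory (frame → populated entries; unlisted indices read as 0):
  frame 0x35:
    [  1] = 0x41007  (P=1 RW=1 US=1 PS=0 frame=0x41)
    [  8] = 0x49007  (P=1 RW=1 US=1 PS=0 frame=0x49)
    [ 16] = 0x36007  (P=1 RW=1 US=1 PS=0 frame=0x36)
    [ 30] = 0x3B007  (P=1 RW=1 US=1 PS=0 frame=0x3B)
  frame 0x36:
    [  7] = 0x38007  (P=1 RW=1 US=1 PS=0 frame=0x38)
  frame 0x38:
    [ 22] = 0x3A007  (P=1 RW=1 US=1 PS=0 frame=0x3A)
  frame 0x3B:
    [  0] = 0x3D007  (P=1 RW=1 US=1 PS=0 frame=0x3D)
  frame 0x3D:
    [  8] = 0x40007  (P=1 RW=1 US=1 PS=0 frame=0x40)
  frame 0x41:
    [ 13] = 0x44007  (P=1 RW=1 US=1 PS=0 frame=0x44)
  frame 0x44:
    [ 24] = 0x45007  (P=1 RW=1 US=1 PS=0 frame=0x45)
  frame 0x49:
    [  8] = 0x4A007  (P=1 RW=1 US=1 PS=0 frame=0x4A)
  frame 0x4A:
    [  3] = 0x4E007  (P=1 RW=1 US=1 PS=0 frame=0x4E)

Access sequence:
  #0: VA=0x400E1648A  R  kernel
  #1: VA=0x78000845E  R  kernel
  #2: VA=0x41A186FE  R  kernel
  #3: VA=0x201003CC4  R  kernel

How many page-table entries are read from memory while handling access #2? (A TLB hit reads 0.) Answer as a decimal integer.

Per-access translation:
#0 VA=0x400E1648A (r,kernel):
  L0: frame=0x35 idx=16 entry=0x36007 [P=1 RW=1 US=1 PS=0]
  L1: frame=0x36 idx=7 entry=0x38007 [P=1 RW=1 US=1 PS=0]
  L2: frame=0x38 idx=22 entry=0x3A007 [P=1 RW=1 US=1 PS=0]
  ✓ 0x3A48A  — 3 lookups
#1 VA=0x78000845E (r,kernel):
  L0: frame=0x35 idx=30 entry=0x3B007 [P=1 RW=1 US=1 PS=0]
  L1: frame=0x3B idx=0 entry=0x3D007 [P=1 RW=1 US=1 PS=0]
  L2: frame=0x3D idx=8 entry=0x40007 [P=1 RW=1 US=1 PS=0]
  ✓ 0x4045E  — 3 lookups
#2 VA=0x41A186FE (r,kernel):
  L0: frame=0x35 idx=1 entry=0x41007 [P=1 RW=1 US=1 PS=0]
  L1: frame=0x41 idx=13 entry=0x44007 [P=1 RW=1 US=1 PS=0]
  L2: frame=0x44 idx=24 entry=0x45007 [P=1 RW=1 US=1 PS=0]
  ✓ 0x456FE  — 3 lookups
#3 VA=0x201003CC4 (r,kernel):
  L0: frame=0x35 idx=8 entry=0x49007 [P=1 RW=1 US=1 PS=0]
  L1: frame=0x49 idx=8 entry=0x4A007 [P=1 RW=1 US=1 PS=0]
  L2: frame=0x4A idx=3 entry=0x4E007 [P=1 RW=1 US=1 PS=0]
  ✓ 0x4ECC4  — 3 lookups

Entries read for #2: 3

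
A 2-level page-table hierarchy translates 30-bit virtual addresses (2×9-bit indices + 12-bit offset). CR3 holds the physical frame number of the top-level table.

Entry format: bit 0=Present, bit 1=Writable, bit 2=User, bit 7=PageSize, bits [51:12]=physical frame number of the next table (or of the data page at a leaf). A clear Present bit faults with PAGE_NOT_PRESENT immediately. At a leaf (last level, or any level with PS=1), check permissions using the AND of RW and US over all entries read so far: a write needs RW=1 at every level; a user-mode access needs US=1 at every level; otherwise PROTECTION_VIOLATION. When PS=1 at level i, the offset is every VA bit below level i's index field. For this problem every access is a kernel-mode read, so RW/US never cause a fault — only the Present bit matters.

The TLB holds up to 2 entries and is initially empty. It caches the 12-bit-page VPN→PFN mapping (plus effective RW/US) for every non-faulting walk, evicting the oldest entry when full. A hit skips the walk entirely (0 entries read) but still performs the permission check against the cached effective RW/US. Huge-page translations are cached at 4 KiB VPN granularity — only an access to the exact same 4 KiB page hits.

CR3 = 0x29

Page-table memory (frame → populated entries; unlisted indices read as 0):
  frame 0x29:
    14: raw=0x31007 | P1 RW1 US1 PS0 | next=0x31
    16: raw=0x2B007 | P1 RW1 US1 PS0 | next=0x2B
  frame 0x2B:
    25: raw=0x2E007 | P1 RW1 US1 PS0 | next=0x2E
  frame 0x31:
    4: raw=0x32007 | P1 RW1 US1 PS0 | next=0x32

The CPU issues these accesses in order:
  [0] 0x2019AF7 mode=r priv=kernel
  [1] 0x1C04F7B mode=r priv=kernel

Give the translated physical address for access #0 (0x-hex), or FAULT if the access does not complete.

Trace:
#0 VA=0x2019AF7 (r,kernel):
  [0] read 0x29 idx=16: raw=0x2B007 flags P=1 W=1 U=1 S=0
  [1] read 0x2B idx=25: raw=0x2E007 flags P=1 W=1 U=1 S=0
  → PA=0x2EAF7  (2 entries read)
#1 VA=0x1C04F7B (r,kernel):
  [0] read 0x29 idx=14: raw=0x31007 flags P=1 W=1 U=1 S=0
  [1] read 0x31 idx=4: raw=0x32007 flags P=1 W=1 U=1 S=0
  → PA=0x32F7B  (2 entries read)

Access #0 PA: 0x2EAF7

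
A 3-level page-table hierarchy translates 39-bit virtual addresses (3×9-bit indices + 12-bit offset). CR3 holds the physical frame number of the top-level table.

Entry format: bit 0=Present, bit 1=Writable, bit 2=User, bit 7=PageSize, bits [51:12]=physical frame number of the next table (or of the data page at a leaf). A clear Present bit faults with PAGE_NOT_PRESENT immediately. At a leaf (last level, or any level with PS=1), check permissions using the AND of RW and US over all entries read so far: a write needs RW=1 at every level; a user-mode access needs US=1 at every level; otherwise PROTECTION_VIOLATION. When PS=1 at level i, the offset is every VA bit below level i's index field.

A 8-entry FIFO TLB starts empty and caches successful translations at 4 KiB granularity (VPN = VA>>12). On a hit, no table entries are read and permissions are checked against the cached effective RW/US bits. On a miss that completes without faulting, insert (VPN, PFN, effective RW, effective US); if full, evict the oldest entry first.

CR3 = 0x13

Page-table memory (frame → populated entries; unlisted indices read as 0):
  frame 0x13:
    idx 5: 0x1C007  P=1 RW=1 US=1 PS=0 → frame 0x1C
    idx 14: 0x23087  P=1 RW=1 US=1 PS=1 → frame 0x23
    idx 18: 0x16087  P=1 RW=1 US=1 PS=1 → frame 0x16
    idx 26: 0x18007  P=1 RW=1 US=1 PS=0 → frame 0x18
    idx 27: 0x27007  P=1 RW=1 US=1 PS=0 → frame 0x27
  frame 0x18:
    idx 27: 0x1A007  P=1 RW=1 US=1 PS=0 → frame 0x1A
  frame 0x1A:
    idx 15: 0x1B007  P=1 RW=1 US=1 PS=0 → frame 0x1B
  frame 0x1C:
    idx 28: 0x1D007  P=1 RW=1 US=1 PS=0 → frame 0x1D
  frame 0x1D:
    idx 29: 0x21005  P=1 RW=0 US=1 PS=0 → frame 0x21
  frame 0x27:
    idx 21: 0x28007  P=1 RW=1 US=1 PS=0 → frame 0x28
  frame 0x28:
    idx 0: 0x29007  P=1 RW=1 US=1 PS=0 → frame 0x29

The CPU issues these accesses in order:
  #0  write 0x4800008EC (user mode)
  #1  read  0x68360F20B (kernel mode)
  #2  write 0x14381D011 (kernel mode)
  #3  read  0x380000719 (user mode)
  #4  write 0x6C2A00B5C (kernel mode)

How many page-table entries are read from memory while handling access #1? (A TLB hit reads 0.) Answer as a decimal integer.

Walk each access:
#0 VA=0x4800008EC (w,user):
  lvl0: tbl 0x13, slot 18 ⇒ 0x16087 (P1/RW1/US1/PS1)
  ⇒ phys 0x168EC (huge @L0)  [1 reads]
#1 VA=0x68360F20B (r,kernel):
  lvl0: tbl 0x13, slot 26 ⇒ 0x18007 (P1/RW1/US1/PS0)
  lvl1: tbl 0x18, slot 27 ⇒ 0x1A007 (P1/RW1/US1/PS0)
  lvl2: tbl 0x1A, slot 15 ⇒ 0x1B007 (P1/RW1/US1/PS0)
  ⇒ phys 0x1B20B  [3 reads]
#2 VA=0x14381D011 (w,kernel):
  lvl0: tbl 0x13, slot 5 ⇒ 0x1C007 (P1/RW1/US1/PS0)
  lvl1: tbl 0x1C, slot 28 ⇒ 0x1D007 (P1/RW1/US1/PS0)
  lvl2: tbl 0x1D, slot 29 ⇒ 0x21005 (P1/RW0/US1/PS0)
  → PROTECTION_VIOLATION  (3 entries read)
#3 VA=0x380000719 (r,user):
  lvl0: tbl 0x13, slot 14 ⇒ 0x23087 (P1/RW1/US1/PS1)
  ⇒ phys 0x23719 (huge @L0)  [1 reads]
#4 VA=0x6C2A00B5C (w,kernel):
  lvl0: tbl 0x13, slot 27 ⇒ 0x27007 (P1/RW1/US1/PS0)
  lvl1: tbl 0x27, slot 21 ⇒ 0x28007 (P1/RW1/US1/PS0)
  lvl2: tbl 0x28, slot 0 ⇒ 0x29007 (P1/RW1/US1/PS0)
  ⇒ phys 0x29B5C  [3 reads]

Entries read for #1: 3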